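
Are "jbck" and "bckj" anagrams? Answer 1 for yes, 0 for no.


Strings: "jbck", "bckj"
Sorted first:  bcjk
Sorted second: bcjk
Sorted forms match => anagrams

1


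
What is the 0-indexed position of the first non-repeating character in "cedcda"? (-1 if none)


Input: cedcda
Character frequencies:
  'a': 1
  'c': 2
  'd': 2
  'e': 1
Scanning left to right for freq == 1:
  Position 0 ('c'): freq=2, skip
  Position 1 ('e'): unique! => answer = 1

1


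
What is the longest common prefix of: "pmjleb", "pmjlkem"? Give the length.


Words: pmjleb, pmjlkem
  Position 0: all 'p' => match
  Position 1: all 'm' => match
  Position 2: all 'j' => match
  Position 3: all 'l' => match
  Position 4: ('e', 'k') => mismatch, stop
LCP = "pmjl" (length 4)

4


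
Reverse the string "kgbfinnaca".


Input: kgbfinnaca
Reading characters right to left:
  Position 9: 'a'
  Position 8: 'c'
  Position 7: 'a'
  Position 6: 'n'
  Position 5: 'n'
  Position 4: 'i'
  Position 3: 'f'
  Position 2: 'b'
  Position 1: 'g'
  Position 0: 'k'
Reversed: acannifbgk

acannifbgk


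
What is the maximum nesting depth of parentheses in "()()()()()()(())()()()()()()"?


Input: "()()()()()()(())()()()()()()"
Tracking depth:
  Position 0 '(': depth becomes 1
  Position 1 ')': depth becomes 0
  Position 2 '(': depth becomes 1
  Position 3 ')': depth becomes 0
  Position 4 '(': depth becomes 1
  Position 5 ')': depth becomes 0
  Position 6 '(': depth becomes 1
  Position 7 ')': depth becomes 0
  Position 8 '(': depth becomes 1
  Position 9 ')': depth becomes 0
  Position 10 '(': depth becomes 1
  Position 11 ')': depth becomes 0
  Position 12 '(': depth becomes 1
  Position 13 '(': depth becomes 2
  Position 14 ')': depth becomes 1
  Position 15 ')': depth becomes 0
  Position 16 '(': depth becomes 1
  Position 17 ')': depth becomes 0
  Position 18 '(': depth becomes 1
  Position 19 ')': depth becomes 0
  Position 20 '(': depth becomes 1
  Position 21 ')': depth becomes 0
  Position 22 '(': depth becomes 1
  Position 23 ')': depth becomes 0
  Position 24 '(': depth becomes 1
  Position 25 ')': depth becomes 0
  Position 26 '(': depth becomes 1
  Position 27 ')': depth becomes 0
Maximum depth reached: 2

2


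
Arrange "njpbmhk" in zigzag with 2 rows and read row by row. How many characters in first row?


Zigzag "njpbmhk" into 2 rows:
Placing characters:
  'n' => row 0
  'j' => row 1
  'p' => row 0
  'b' => row 1
  'm' => row 0
  'h' => row 1
  'k' => row 0
Rows:
  Row 0: "npmk"
  Row 1: "jbh"
First row length: 4

4


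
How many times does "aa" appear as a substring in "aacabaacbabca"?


Searching for "aa" in "aacabaacbabca"
Scanning each position:
  Position 0: "aa" => MATCH
  Position 1: "ac" => no
  Position 2: "ca" => no
  Position 3: "ab" => no
  Position 4: "ba" => no
  Position 5: "aa" => MATCH
  Position 6: "ac" => no
  Position 7: "cb" => no
  Position 8: "ba" => no
  Position 9: "ab" => no
  Position 10: "bc" => no
  Position 11: "ca" => no
Total occurrences: 2

2


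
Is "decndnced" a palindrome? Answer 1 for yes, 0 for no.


Input: decndnced
Reversed: decndnced
  Compare pos 0 ('d') with pos 8 ('d'): match
  Compare pos 1 ('e') with pos 7 ('e'): match
  Compare pos 2 ('c') with pos 6 ('c'): match
  Compare pos 3 ('n') with pos 5 ('n'): match
Result: palindrome

1


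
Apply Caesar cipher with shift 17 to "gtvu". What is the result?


Caesar cipher: shift "gtvu" by 17
  'g' (pos 6) + 17 = pos 23 = 'x'
  't' (pos 19) + 17 = pos 10 = 'k'
  'v' (pos 21) + 17 = pos 12 = 'm'
  'u' (pos 20) + 17 = pos 11 = 'l'
Result: xkml

xkml


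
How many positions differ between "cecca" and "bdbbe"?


Comparing "cecca" and "bdbbe" position by position:
  Position 0: 'c' vs 'b' => DIFFER
  Position 1: 'e' vs 'd' => DIFFER
  Position 2: 'c' vs 'b' => DIFFER
  Position 3: 'c' vs 'b' => DIFFER
  Position 4: 'a' vs 'e' => DIFFER
Positions that differ: 5

5


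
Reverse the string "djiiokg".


Input: djiiokg
Reading characters right to left:
  Position 6: 'g'
  Position 5: 'k'
  Position 4: 'o'
  Position 3: 'i'
  Position 2: 'i'
  Position 1: 'j'
  Position 0: 'd'
Reversed: gkoiijd

gkoiijd


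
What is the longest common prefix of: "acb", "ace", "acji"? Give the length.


Words: acb, ace, acji
  Position 0: all 'a' => match
  Position 1: all 'c' => match
  Position 2: ('b', 'e', 'j') => mismatch, stop
LCP = "ac" (length 2)

2


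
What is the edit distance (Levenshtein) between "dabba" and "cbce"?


Computing edit distance: "dabba" -> "cbce"
DP table:
           c    b    c    e
      0    1    2    3    4
  d   1    1    2    3    4
  a   2    2    2    3    4
  b   3    3    2    3    4
  b   4    4    3    3    4
  a   5    5    4    4    4
Edit distance = dp[5][4] = 4

4


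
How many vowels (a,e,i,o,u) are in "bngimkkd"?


Input: bngimkkd
Checking each character:
  'b' at position 0: consonant
  'n' at position 1: consonant
  'g' at position 2: consonant
  'i' at position 3: vowel (running total: 1)
  'm' at position 4: consonant
  'k' at position 5: consonant
  'k' at position 6: consonant
  'd' at position 7: consonant
Total vowels: 1

1


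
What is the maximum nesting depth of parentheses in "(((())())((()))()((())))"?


Input: "(((())())((()))()((())))"
Tracking depth:
  Position 0 '(': depth becomes 1
  Position 1 '(': depth becomes 2
  Position 2 '(': depth becomes 3
  Position 3 '(': depth becomes 4
  Position 4 ')': depth becomes 3
  Position 5 ')': depth becomes 2
  Position 6 '(': depth becomes 3
  Position 7 ')': depth becomes 2
  Position 8 ')': depth becomes 1
  Position 9 '(': depth becomes 2
  Position 10 '(': depth becomes 3
  Position 11 '(': depth becomes 4
  Position 12 ')': depth becomes 3
  Position 13 ')': depth becomes 2
  Position 14 ')': depth becomes 1
  Position 15 '(': depth becomes 2
  Position 16 ')': depth becomes 1
  Position 17 '(': depth becomes 2
  Position 18 '(': depth becomes 3
  Position 19 '(': depth becomes 4
  Position 20 ')': depth becomes 3
  Position 21 ')': depth becomes 2
  Position 22 ')': depth becomes 1
  Position 23 ')': depth becomes 0
Maximum depth reached: 4

4


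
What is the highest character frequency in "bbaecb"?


Input: bbaecb
Character counts:
  'a': 1
  'b': 3
  'c': 1
  'e': 1
Maximum frequency: 3

3


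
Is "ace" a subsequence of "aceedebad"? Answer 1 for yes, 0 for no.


Check if "ace" is a subsequence of "aceedebad"
Greedy scan:
  Position 0 ('a'): matches sub[0] = 'a'
  Position 1 ('c'): matches sub[1] = 'c'
  Position 2 ('e'): matches sub[2] = 'e'
  Position 3 ('e'): no match needed
  Position 4 ('d'): no match needed
  Position 5 ('e'): no match needed
  Position 6 ('b'): no match needed
  Position 7 ('a'): no match needed
  Position 8 ('d'): no match needed
All 3 characters matched => is a subsequence

1


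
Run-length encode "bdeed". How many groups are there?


Input: bdeed
Scanning for consecutive runs:
  Group 1: 'b' x 1 (positions 0-0)
  Group 2: 'd' x 1 (positions 1-1)
  Group 3: 'e' x 2 (positions 2-3)
  Group 4: 'd' x 1 (positions 4-4)
Total groups: 4

4


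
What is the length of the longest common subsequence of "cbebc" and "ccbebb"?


LCS of "cbebc" and "ccbebb"
DP table:
           c    c    b    e    b    b
      0    0    0    0    0    0    0
  c   0    1    1    1    1    1    1
  b   0    1    1    2    2    2    2
  e   0    1    1    2    3    3    3
  b   0    1    1    2    3    4    4
  c   0    1    2    2    3    4    4
LCS length = dp[5][6] = 4

4


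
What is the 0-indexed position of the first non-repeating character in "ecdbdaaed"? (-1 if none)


Input: ecdbdaaed
Character frequencies:
  'a': 2
  'b': 1
  'c': 1
  'd': 3
  'e': 2
Scanning left to right for freq == 1:
  Position 0 ('e'): freq=2, skip
  Position 1 ('c'): unique! => answer = 1

1


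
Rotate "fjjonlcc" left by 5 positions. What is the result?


Input: "fjjonlcc", rotate left by 5
First 5 characters: "fjjon"
Remaining characters: "lcc"
Concatenate remaining + first: "lcc" + "fjjon" = "lccfjjon"

lccfjjon


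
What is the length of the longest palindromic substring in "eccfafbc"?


Input: "eccfafbc"
Checking substrings for palindromes:
  [3:6] "faf" (len 3) => palindrome
  [1:3] "cc" (len 2) => palindrome
Longest palindromic substring: "faf" with length 3

3


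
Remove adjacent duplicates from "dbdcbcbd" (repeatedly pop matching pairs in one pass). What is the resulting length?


Input: dbdcbcbd
Stack-based adjacent duplicate removal:
  Read 'd': push. Stack: d
  Read 'b': push. Stack: db
  Read 'd': push. Stack: dbd
  Read 'c': push. Stack: dbdc
  Read 'b': push. Stack: dbdcb
  Read 'c': push. Stack: dbdcbc
  Read 'b': push. Stack: dbdcbcb
  Read 'd': push. Stack: dbdcbcbd
Final stack: "dbdcbcbd" (length 8)

8


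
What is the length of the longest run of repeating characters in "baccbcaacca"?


Input: "baccbcaacca"
Scanning for longest run:
  Position 1 ('a'): new char, reset run to 1
  Position 2 ('c'): new char, reset run to 1
  Position 3 ('c'): continues run of 'c', length=2
  Position 4 ('b'): new char, reset run to 1
  Position 5 ('c'): new char, reset run to 1
  Position 6 ('a'): new char, reset run to 1
  Position 7 ('a'): continues run of 'a', length=2
  Position 8 ('c'): new char, reset run to 1
  Position 9 ('c'): continues run of 'c', length=2
  Position 10 ('a'): new char, reset run to 1
Longest run: 'c' with length 2

2


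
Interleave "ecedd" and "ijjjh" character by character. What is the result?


Interleaving "ecedd" and "ijjjh":
  Position 0: 'e' from first, 'i' from second => "ei"
  Position 1: 'c' from first, 'j' from second => "cj"
  Position 2: 'e' from first, 'j' from second => "ej"
  Position 3: 'd' from first, 'j' from second => "dj"
  Position 4: 'd' from first, 'h' from second => "dh"
Result: eicjejdjdh

eicjejdjdh


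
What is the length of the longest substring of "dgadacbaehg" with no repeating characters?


Input: "dgadacbaehg"
Sliding window (track last position of each char):
  Position 0 ('d'): window [0,0] length 1 -- new best
  Position 1 ('g'): window [0,1] length 2 -- new best
  Position 2 ('a'): window [0,2] length 3 -- new best
  Position 3 ('d'): repeat (last at 0), move window start to 1
  Position 3 ('d'): window [1,3] length 3
  Position 4 ('a'): repeat (last at 2), move window start to 3
  Position 4 ('a'): window [3,4] length 2
  Position 5 ('c'): window [3,5] length 3
  Position 6 ('b'): window [3,6] length 4 -- new best
  Position 7 ('a'): repeat (last at 4), move window start to 5
  Position 7 ('a'): window [5,7] length 3
  Position 8 ('e'): window [5,8] length 4
  Position 9 ('h'): window [5,9] length 5 -- new best
  Position 10 ('g'): window [5,10] length 6 -- new best
Longest substring with no repeats: "cbaehg" with length 6

6


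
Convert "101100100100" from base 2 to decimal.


Input: "101100100100" in base 2
Positional expansion:
  Digit '1' (value 1) x 2^11 = 2048
  Digit '0' (value 0) x 2^10 = 0
  Digit '1' (value 1) x 2^9 = 512
  Digit '1' (value 1) x 2^8 = 256
  Digit '0' (value 0) x 2^7 = 0
  Digit '0' (value 0) x 2^6 = 0
  Digit '1' (value 1) x 2^5 = 32
  Digit '0' (value 0) x 2^4 = 0
  Digit '0' (value 0) x 2^3 = 0
  Digit '1' (value 1) x 2^2 = 4
  Digit '0' (value 0) x 2^1 = 0
  Digit '0' (value 0) x 2^0 = 0
Sum = 2852

2852


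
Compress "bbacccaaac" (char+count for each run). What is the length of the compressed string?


Input: bbacccaaac
Runs:
  'b' x 2 => "b2"
  'a' x 1 => "a1"
  'c' x 3 => "c3"
  'a' x 3 => "a3"
  'c' x 1 => "c1"
Compressed: "b2a1c3a3c1"
Compressed length: 10

10


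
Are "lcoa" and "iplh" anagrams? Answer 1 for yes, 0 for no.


Strings: "lcoa", "iplh"
Sorted first:  aclo
Sorted second: hilp
Differ at position 0: 'a' vs 'h' => not anagrams

0


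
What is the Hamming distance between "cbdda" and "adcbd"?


Comparing "cbdda" and "adcbd" position by position:
  Position 0: 'c' vs 'a' => differ
  Position 1: 'b' vs 'd' => differ
  Position 2: 'd' vs 'c' => differ
  Position 3: 'd' vs 'b' => differ
  Position 4: 'a' vs 'd' => differ
Total differences (Hamming distance): 5

5


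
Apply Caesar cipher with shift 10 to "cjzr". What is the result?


Caesar cipher: shift "cjzr" by 10
  'c' (pos 2) + 10 = pos 12 = 'm'
  'j' (pos 9) + 10 = pos 19 = 't'
  'z' (pos 25) + 10 = pos 9 = 'j'
  'r' (pos 17) + 10 = pos 1 = 'b'
Result: mtjb

mtjb


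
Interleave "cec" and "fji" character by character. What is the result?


Interleaving "cec" and "fji":
  Position 0: 'c' from first, 'f' from second => "cf"
  Position 1: 'e' from first, 'j' from second => "ej"
  Position 2: 'c' from first, 'i' from second => "ci"
Result: cfejci

cfejci


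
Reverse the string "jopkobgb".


Input: jopkobgb
Reading characters right to left:
  Position 7: 'b'
  Position 6: 'g'
  Position 5: 'b'
  Position 4: 'o'
  Position 3: 'k'
  Position 2: 'p'
  Position 1: 'o'
  Position 0: 'j'
Reversed: bgbokpoj

bgbokpoj


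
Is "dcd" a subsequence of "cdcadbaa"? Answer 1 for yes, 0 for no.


Check if "dcd" is a subsequence of "cdcadbaa"
Greedy scan:
  Position 0 ('c'): no match needed
  Position 1 ('d'): matches sub[0] = 'd'
  Position 2 ('c'): matches sub[1] = 'c'
  Position 3 ('a'): no match needed
  Position 4 ('d'): matches sub[2] = 'd'
  Position 5 ('b'): no match needed
  Position 6 ('a'): no match needed
  Position 7 ('a'): no match needed
All 3 characters matched => is a subsequence

1


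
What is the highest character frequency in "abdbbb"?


Input: abdbbb
Character counts:
  'a': 1
  'b': 4
  'd': 1
Maximum frequency: 4

4


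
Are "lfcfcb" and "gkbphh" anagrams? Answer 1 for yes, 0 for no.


Strings: "lfcfcb", "gkbphh"
Sorted first:  bccffl
Sorted second: bghhkp
Differ at position 1: 'c' vs 'g' => not anagrams

0


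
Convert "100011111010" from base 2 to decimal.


Input: "100011111010" in base 2
Positional expansion:
  Digit '1' (value 1) x 2^11 = 2048
  Digit '0' (value 0) x 2^10 = 0
  Digit '0' (value 0) x 2^9 = 0
  Digit '0' (value 0) x 2^8 = 0
  Digit '1' (value 1) x 2^7 = 128
  Digit '1' (value 1) x 2^6 = 64
  Digit '1' (value 1) x 2^5 = 32
  Digit '1' (value 1) x 2^4 = 16
  Digit '1' (value 1) x 2^3 = 8
  Digit '0' (value 0) x 2^2 = 0
  Digit '1' (value 1) x 2^1 = 2
  Digit '0' (value 0) x 2^0 = 0
Sum = 2298

2298


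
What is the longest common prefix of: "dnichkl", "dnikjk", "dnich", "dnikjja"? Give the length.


Words: dnichkl, dnikjk, dnich, dnikjja
  Position 0: all 'd' => match
  Position 1: all 'n' => match
  Position 2: all 'i' => match
  Position 3: ('c', 'k', 'c', 'k') => mismatch, stop
LCP = "dni" (length 3)

3


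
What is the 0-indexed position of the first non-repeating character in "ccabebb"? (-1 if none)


Input: ccabebb
Character frequencies:
  'a': 1
  'b': 3
  'c': 2
  'e': 1
Scanning left to right for freq == 1:
  Position 0 ('c'): freq=2, skip
  Position 1 ('c'): freq=2, skip
  Position 2 ('a'): unique! => answer = 2

2


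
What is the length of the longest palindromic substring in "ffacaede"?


Input: "ffacaede"
Checking substrings for palindromes:
  [2:5] "aca" (len 3) => palindrome
  [5:8] "ede" (len 3) => palindrome
  [0:2] "ff" (len 2) => palindrome
Longest palindromic substring: "aca" with length 3

3


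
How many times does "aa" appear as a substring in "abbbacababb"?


Searching for "aa" in "abbbacababb"
Scanning each position:
  Position 0: "ab" => no
  Position 1: "bb" => no
  Position 2: "bb" => no
  Position 3: "ba" => no
  Position 4: "ac" => no
  Position 5: "ca" => no
  Position 6: "ab" => no
  Position 7: "ba" => no
  Position 8: "ab" => no
  Position 9: "bb" => no
Total occurrences: 0

0


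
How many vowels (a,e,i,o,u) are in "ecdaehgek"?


Input: ecdaehgek
Checking each character:
  'e' at position 0: vowel (running total: 1)
  'c' at position 1: consonant
  'd' at position 2: consonant
  'a' at position 3: vowel (running total: 2)
  'e' at position 4: vowel (running total: 3)
  'h' at position 5: consonant
  'g' at position 6: consonant
  'e' at position 7: vowel (running total: 4)
  'k' at position 8: consonant
Total vowels: 4

4


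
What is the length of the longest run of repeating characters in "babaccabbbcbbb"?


Input: "babaccabbbcbbb"
Scanning for longest run:
  Position 1 ('a'): new char, reset run to 1
  Position 2 ('b'): new char, reset run to 1
  Position 3 ('a'): new char, reset run to 1
  Position 4 ('c'): new char, reset run to 1
  Position 5 ('c'): continues run of 'c', length=2
  Position 6 ('a'): new char, reset run to 1
  Position 7 ('b'): new char, reset run to 1
  Position 8 ('b'): continues run of 'b', length=2
  Position 9 ('b'): continues run of 'b', length=3
  Position 10 ('c'): new char, reset run to 1
  Position 11 ('b'): new char, reset run to 1
  Position 12 ('b'): continues run of 'b', length=2
  Position 13 ('b'): continues run of 'b', length=3
Longest run: 'b' with length 3

3


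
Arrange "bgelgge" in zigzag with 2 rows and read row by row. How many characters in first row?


Zigzag "bgelgge" into 2 rows:
Placing characters:
  'b' => row 0
  'g' => row 1
  'e' => row 0
  'l' => row 1
  'g' => row 0
  'g' => row 1
  'e' => row 0
Rows:
  Row 0: "bege"
  Row 1: "glg"
First row length: 4

4


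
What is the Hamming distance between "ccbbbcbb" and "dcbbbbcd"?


Comparing "ccbbbcbb" and "dcbbbbcd" position by position:
  Position 0: 'c' vs 'd' => differ
  Position 1: 'c' vs 'c' => same
  Position 2: 'b' vs 'b' => same
  Position 3: 'b' vs 'b' => same
  Position 4: 'b' vs 'b' => same
  Position 5: 'c' vs 'b' => differ
  Position 6: 'b' vs 'c' => differ
  Position 7: 'b' vs 'd' => differ
Total differences (Hamming distance): 4

4


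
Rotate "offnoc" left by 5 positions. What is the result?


Input: "offnoc", rotate left by 5
First 5 characters: "offno"
Remaining characters: "c"
Concatenate remaining + first: "c" + "offno" = "coffno"

coffno


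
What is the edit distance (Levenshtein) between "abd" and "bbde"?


Computing edit distance: "abd" -> "bbde"
DP table:
           b    b    d    e
      0    1    2    3    4
  a   1    1    2    3    4
  b   2    1    1    2    3
  d   3    2    2    1    2
Edit distance = dp[3][4] = 2

2


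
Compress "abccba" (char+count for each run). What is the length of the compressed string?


Input: abccba
Runs:
  'a' x 1 => "a1"
  'b' x 1 => "b1"
  'c' x 2 => "c2"
  'b' x 1 => "b1"
  'a' x 1 => "a1"
Compressed: "a1b1c2b1a1"
Compressed length: 10

10


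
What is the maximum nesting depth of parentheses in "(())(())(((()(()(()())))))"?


Input: "(())(())(((()(()(()())))))"
Tracking depth:
  Position 0 '(': depth becomes 1
  Position 1 '(': depth becomes 2
  Position 2 ')': depth becomes 1
  Position 3 ')': depth becomes 0
  Position 4 '(': depth becomes 1
  Position 5 '(': depth becomes 2
  Position 6 ')': depth becomes 1
  Position 7 ')': depth becomes 0
  Position 8 '(': depth becomes 1
  Position 9 '(': depth becomes 2
  Position 10 '(': depth becomes 3
  Position 11 '(': depth becomes 4
  Position 12 ')': depth becomes 3
  Position 13 '(': depth becomes 4
  Position 14 '(': depth becomes 5
  Position 15 ')': depth becomes 4
  Position 16 '(': depth becomes 5
  Position 17 '(': depth becomes 6
  Position 18 ')': depth becomes 5
  Position 19 '(': depth becomes 6
  Position 20 ')': depth becomes 5
  Position 21 ')': depth becomes 4
  Position 22 ')': depth becomes 3
  Position 23 ')': depth becomes 2
  Position 24 ')': depth becomes 1
  Position 25 ')': depth becomes 0
Maximum depth reached: 6

6


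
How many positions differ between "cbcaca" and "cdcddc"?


Comparing "cbcaca" and "cdcddc" position by position:
  Position 0: 'c' vs 'c' => same
  Position 1: 'b' vs 'd' => DIFFER
  Position 2: 'c' vs 'c' => same
  Position 3: 'a' vs 'd' => DIFFER
  Position 4: 'c' vs 'd' => DIFFER
  Position 5: 'a' vs 'c' => DIFFER
Positions that differ: 4

4


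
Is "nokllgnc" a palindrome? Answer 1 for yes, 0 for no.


Input: nokllgnc
Reversed: cngllkon
  Compare pos 0 ('n') with pos 7 ('c'): MISMATCH
  Compare pos 1 ('o') with pos 6 ('n'): MISMATCH
  Compare pos 2 ('k') with pos 5 ('g'): MISMATCH
  Compare pos 3 ('l') with pos 4 ('l'): match
Result: not a palindrome

0


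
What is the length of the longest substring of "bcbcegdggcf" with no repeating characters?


Input: "bcbcegdggcf"
Sliding window (track last position of each char):
  Position 0 ('b'): window [0,0] length 1 -- new best
  Position 1 ('c'): window [0,1] length 2 -- new best
  Position 2 ('b'): repeat (last at 0), move window start to 1
  Position 2 ('b'): window [1,2] length 2
  Position 3 ('c'): repeat (last at 1), move window start to 2
  Position 3 ('c'): window [2,3] length 2
  Position 4 ('e'): window [2,4] length 3 -- new best
  Position 5 ('g'): window [2,5] length 4 -- new best
  Position 6 ('d'): window [2,6] length 5 -- new best
  Position 7 ('g'): repeat (last at 5), move window start to 6
  Position 7 ('g'): window [6,7] length 2
  Position 8 ('g'): repeat (last at 7), move window start to 8
  Position 8 ('g'): window [8,8] length 1
  Position 9 ('c'): window [8,9] length 2
  Position 10 ('f'): window [8,10] length 3
Longest substring with no repeats: "bcegd" with length 5

5


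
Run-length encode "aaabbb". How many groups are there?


Input: aaabbb
Scanning for consecutive runs:
  Group 1: 'a' x 3 (positions 0-2)
  Group 2: 'b' x 3 (positions 3-5)
Total groups: 2

2


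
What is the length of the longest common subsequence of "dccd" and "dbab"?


LCS of "dccd" and "dbab"
DP table:
           d    b    a    b
      0    0    0    0    0
  d   0    1    1    1    1
  c   0    1    1    1    1
  c   0    1    1    1    1
  d   0    1    1    1    1
LCS length = dp[4][4] = 1

1


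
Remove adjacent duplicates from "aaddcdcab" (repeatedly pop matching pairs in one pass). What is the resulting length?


Input: aaddcdcab
Stack-based adjacent duplicate removal:
  Read 'a': push. Stack: a
  Read 'a': matches stack top 'a' => pop. Stack: (empty)
  Read 'd': push. Stack: d
  Read 'd': matches stack top 'd' => pop. Stack: (empty)
  Read 'c': push. Stack: c
  Read 'd': push. Stack: cd
  Read 'c': push. Stack: cdc
  Read 'a': push. Stack: cdca
  Read 'b': push. Stack: cdcab
Final stack: "cdcab" (length 5)

5


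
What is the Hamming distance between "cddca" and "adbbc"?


Comparing "cddca" and "adbbc" position by position:
  Position 0: 'c' vs 'a' => differ
  Position 1: 'd' vs 'd' => same
  Position 2: 'd' vs 'b' => differ
  Position 3: 'c' vs 'b' => differ
  Position 4: 'a' vs 'c' => differ
Total differences (Hamming distance): 4

4


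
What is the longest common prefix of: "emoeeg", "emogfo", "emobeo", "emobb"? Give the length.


Words: emoeeg, emogfo, emobeo, emobb
  Position 0: all 'e' => match
  Position 1: all 'm' => match
  Position 2: all 'o' => match
  Position 3: ('e', 'g', 'b', 'b') => mismatch, stop
LCP = "emo" (length 3)

3


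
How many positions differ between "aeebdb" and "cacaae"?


Comparing "aeebdb" and "cacaae" position by position:
  Position 0: 'a' vs 'c' => DIFFER
  Position 1: 'e' vs 'a' => DIFFER
  Position 2: 'e' vs 'c' => DIFFER
  Position 3: 'b' vs 'a' => DIFFER
  Position 4: 'd' vs 'a' => DIFFER
  Position 5: 'b' vs 'e' => DIFFER
Positions that differ: 6

6


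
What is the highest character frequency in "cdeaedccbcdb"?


Input: cdeaedccbcdb
Character counts:
  'a': 1
  'b': 2
  'c': 4
  'd': 3
  'e': 2
Maximum frequency: 4

4


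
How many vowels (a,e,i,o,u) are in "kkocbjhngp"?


Input: kkocbjhngp
Checking each character:
  'k' at position 0: consonant
  'k' at position 1: consonant
  'o' at position 2: vowel (running total: 1)
  'c' at position 3: consonant
  'b' at position 4: consonant
  'j' at position 5: consonant
  'h' at position 6: consonant
  'n' at position 7: consonant
  'g' at position 8: consonant
  'p' at position 9: consonant
Total vowels: 1

1


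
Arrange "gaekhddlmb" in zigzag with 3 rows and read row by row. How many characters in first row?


Zigzag "gaekhddlmb" into 3 rows:
Placing characters:
  'g' => row 0
  'a' => row 1
  'e' => row 2
  'k' => row 1
  'h' => row 0
  'd' => row 1
  'd' => row 2
  'l' => row 1
  'm' => row 0
  'b' => row 1
Rows:
  Row 0: "ghm"
  Row 1: "akdlb"
  Row 2: "ed"
First row length: 3

3


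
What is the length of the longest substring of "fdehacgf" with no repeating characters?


Input: "fdehacgf"
Sliding window (track last position of each char):
  Position 0 ('f'): window [0,0] length 1 -- new best
  Position 1 ('d'): window [0,1] length 2 -- new best
  Position 2 ('e'): window [0,2] length 3 -- new best
  Position 3 ('h'): window [0,3] length 4 -- new best
  Position 4 ('a'): window [0,4] length 5 -- new best
  Position 5 ('c'): window [0,5] length 6 -- new best
  Position 6 ('g'): window [0,6] length 7 -- new best
  Position 7 ('f'): repeat (last at 0), move window start to 1
  Position 7 ('f'): window [1,7] length 7
Longest substring with no repeats: "fdehacg" with length 7

7


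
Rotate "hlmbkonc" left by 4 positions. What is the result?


Input: "hlmbkonc", rotate left by 4
First 4 characters: "hlmb"
Remaining characters: "konc"
Concatenate remaining + first: "konc" + "hlmb" = "konchlmb"

konchlmb


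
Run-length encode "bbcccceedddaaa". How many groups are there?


Input: bbcccceedddaaa
Scanning for consecutive runs:
  Group 1: 'b' x 2 (positions 0-1)
  Group 2: 'c' x 4 (positions 2-5)
  Group 3: 'e' x 2 (positions 6-7)
  Group 4: 'd' x 3 (positions 8-10)
  Group 5: 'a' x 3 (positions 11-13)
Total groups: 5

5


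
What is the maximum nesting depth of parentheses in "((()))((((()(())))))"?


Input: "((()))((((()(())))))"
Tracking depth:
  Position 0 '(': depth becomes 1
  Position 1 '(': depth becomes 2
  Position 2 '(': depth becomes 3
  Position 3 ')': depth becomes 2
  Position 4 ')': depth becomes 1
  Position 5 ')': depth becomes 0
  Position 6 '(': depth becomes 1
  Position 7 '(': depth becomes 2
  Position 8 '(': depth becomes 3
  Position 9 '(': depth becomes 4
  Position 10 '(': depth becomes 5
  Position 11 ')': depth becomes 4
  Position 12 '(': depth becomes 5
  Position 13 '(': depth becomes 6
  Position 14 ')': depth becomes 5
  Position 15 ')': depth becomes 4
  Position 16 ')': depth becomes 3
  Position 17 ')': depth becomes 2
  Position 18 ')': depth becomes 1
  Position 19 ')': depth becomes 0
Maximum depth reached: 6

6


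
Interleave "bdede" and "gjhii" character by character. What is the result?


Interleaving "bdede" and "gjhii":
  Position 0: 'b' from first, 'g' from second => "bg"
  Position 1: 'd' from first, 'j' from second => "dj"
  Position 2: 'e' from first, 'h' from second => "eh"
  Position 3: 'd' from first, 'i' from second => "di"
  Position 4: 'e' from first, 'i' from second => "ei"
Result: bgdjehdiei

bgdjehdiei


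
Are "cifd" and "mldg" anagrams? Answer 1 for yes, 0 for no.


Strings: "cifd", "mldg"
Sorted first:  cdfi
Sorted second: dglm
Differ at position 0: 'c' vs 'd' => not anagrams

0


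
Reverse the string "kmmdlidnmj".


Input: kmmdlidnmj
Reading characters right to left:
  Position 9: 'j'
  Position 8: 'm'
  Position 7: 'n'
  Position 6: 'd'
  Position 5: 'i'
  Position 4: 'l'
  Position 3: 'd'
  Position 2: 'm'
  Position 1: 'm'
  Position 0: 'k'
Reversed: jmndildmmk

jmndildmmk


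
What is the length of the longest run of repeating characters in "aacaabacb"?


Input: "aacaabacb"
Scanning for longest run:
  Position 1 ('a'): continues run of 'a', length=2
  Position 2 ('c'): new char, reset run to 1
  Position 3 ('a'): new char, reset run to 1
  Position 4 ('a'): continues run of 'a', length=2
  Position 5 ('b'): new char, reset run to 1
  Position 6 ('a'): new char, reset run to 1
  Position 7 ('c'): new char, reset run to 1
  Position 8 ('b'): new char, reset run to 1
Longest run: 'a' with length 2

2


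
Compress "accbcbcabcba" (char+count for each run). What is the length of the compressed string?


Input: accbcbcabcba
Runs:
  'a' x 1 => "a1"
  'c' x 2 => "c2"
  'b' x 1 => "b1"
  'c' x 1 => "c1"
  'b' x 1 => "b1"
  'c' x 1 => "c1"
  'a' x 1 => "a1"
  'b' x 1 => "b1"
  'c' x 1 => "c1"
  'b' x 1 => "b1"
  'a' x 1 => "a1"
Compressed: "a1c2b1c1b1c1a1b1c1b1a1"
Compressed length: 22

22


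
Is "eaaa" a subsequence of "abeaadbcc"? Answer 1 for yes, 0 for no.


Check if "eaaa" is a subsequence of "abeaadbcc"
Greedy scan:
  Position 0 ('a'): no match needed
  Position 1 ('b'): no match needed
  Position 2 ('e'): matches sub[0] = 'e'
  Position 3 ('a'): matches sub[1] = 'a'
  Position 4 ('a'): matches sub[2] = 'a'
  Position 5 ('d'): no match needed
  Position 6 ('b'): no match needed
  Position 7 ('c'): no match needed
  Position 8 ('c'): no match needed
Only matched 3/4 characters => not a subsequence

0


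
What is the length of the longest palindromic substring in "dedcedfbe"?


Input: "dedcedfbe"
Checking substrings for palindromes:
  [0:3] "ded" (len 3) => palindrome
Longest palindromic substring: "ded" with length 3

3


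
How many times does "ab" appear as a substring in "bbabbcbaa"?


Searching for "ab" in "bbabbcbaa"
Scanning each position:
  Position 0: "bb" => no
  Position 1: "ba" => no
  Position 2: "ab" => MATCH
  Position 3: "bb" => no
  Position 4: "bc" => no
  Position 5: "cb" => no
  Position 6: "ba" => no
  Position 7: "aa" => no
Total occurrences: 1

1


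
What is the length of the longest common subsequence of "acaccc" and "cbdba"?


LCS of "acaccc" and "cbdba"
DP table:
           c    b    d    b    a
      0    0    0    0    0    0
  a   0    0    0    0    0    1
  c   0    1    1    1    1    1
  a   0    1    1    1    1    2
  c   0    1    1    1    1    2
  c   0    1    1    1    1    2
  c   0    1    1    1    1    2
LCS length = dp[6][5] = 2

2


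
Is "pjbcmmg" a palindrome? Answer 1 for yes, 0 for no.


Input: pjbcmmg
Reversed: gmmcbjp
  Compare pos 0 ('p') with pos 6 ('g'): MISMATCH
  Compare pos 1 ('j') with pos 5 ('m'): MISMATCH
  Compare pos 2 ('b') with pos 4 ('m'): MISMATCH
Result: not a palindrome

0


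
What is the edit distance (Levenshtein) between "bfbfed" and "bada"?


Computing edit distance: "bfbfed" -> "bada"
DP table:
           b    a    d    a
      0    1    2    3    4
  b   1    0    1    2    3
  f   2    1    1    2    3
  b   3    2    2    2    3
  f   4    3    3    3    3
  e   5    4    4    4    4
  d   6    5    5    4    5
Edit distance = dp[6][4] = 5

5


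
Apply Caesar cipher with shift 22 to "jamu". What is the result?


Caesar cipher: shift "jamu" by 22
  'j' (pos 9) + 22 = pos 5 = 'f'
  'a' (pos 0) + 22 = pos 22 = 'w'
  'm' (pos 12) + 22 = pos 8 = 'i'
  'u' (pos 20) + 22 = pos 16 = 'q'
Result: fwiq

fwiq


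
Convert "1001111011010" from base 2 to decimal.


Input: "1001111011010" in base 2
Positional expansion:
  Digit '1' (value 1) x 2^12 = 4096
  Digit '0' (value 0) x 2^11 = 0
  Digit '0' (value 0) x 2^10 = 0
  Digit '1' (value 1) x 2^9 = 512
  Digit '1' (value 1) x 2^8 = 256
  Digit '1' (value 1) x 2^7 = 128
  Digit '1' (value 1) x 2^6 = 64
  Digit '0' (value 0) x 2^5 = 0
  Digit '1' (value 1) x 2^4 = 16
  Digit '1' (value 1) x 2^3 = 8
  Digit '0' (value 0) x 2^2 = 0
  Digit '1' (value 1) x 2^1 = 2
  Digit '0' (value 0) x 2^0 = 0
Sum = 5082

5082


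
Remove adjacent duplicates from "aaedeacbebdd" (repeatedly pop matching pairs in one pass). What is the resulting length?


Input: aaedeacbebdd
Stack-based adjacent duplicate removal:
  Read 'a': push. Stack: a
  Read 'a': matches stack top 'a' => pop. Stack: (empty)
  Read 'e': push. Stack: e
  Read 'd': push. Stack: ed
  Read 'e': push. Stack: ede
  Read 'a': push. Stack: edea
  Read 'c': push. Stack: edeac
  Read 'b': push. Stack: edeacb
  Read 'e': push. Stack: edeacbe
  Read 'b': push. Stack: edeacbeb
  Read 'd': push. Stack: edeacbebd
  Read 'd': matches stack top 'd' => pop. Stack: edeacbeb
Final stack: "edeacbeb" (length 8)

8


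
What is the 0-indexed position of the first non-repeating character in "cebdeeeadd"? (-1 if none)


Input: cebdeeeadd
Character frequencies:
  'a': 1
  'b': 1
  'c': 1
  'd': 3
  'e': 4
Scanning left to right for freq == 1:
  Position 0 ('c'): unique! => answer = 0

0


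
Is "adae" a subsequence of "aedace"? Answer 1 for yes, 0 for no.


Check if "adae" is a subsequence of "aedace"
Greedy scan:
  Position 0 ('a'): matches sub[0] = 'a'
  Position 1 ('e'): no match needed
  Position 2 ('d'): matches sub[1] = 'd'
  Position 3 ('a'): matches sub[2] = 'a'
  Position 4 ('c'): no match needed
  Position 5 ('e'): matches sub[3] = 'e'
All 4 characters matched => is a subsequence

1


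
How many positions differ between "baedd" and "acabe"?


Comparing "baedd" and "acabe" position by position:
  Position 0: 'b' vs 'a' => DIFFER
  Position 1: 'a' vs 'c' => DIFFER
  Position 2: 'e' vs 'a' => DIFFER
  Position 3: 'd' vs 'b' => DIFFER
  Position 4: 'd' vs 'e' => DIFFER
Positions that differ: 5

5


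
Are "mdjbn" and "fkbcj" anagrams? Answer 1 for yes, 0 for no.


Strings: "mdjbn", "fkbcj"
Sorted first:  bdjmn
Sorted second: bcfjk
Differ at position 1: 'd' vs 'c' => not anagrams

0


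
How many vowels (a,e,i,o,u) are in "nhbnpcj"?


Input: nhbnpcj
Checking each character:
  'n' at position 0: consonant
  'h' at position 1: consonant
  'b' at position 2: consonant
  'n' at position 3: consonant
  'p' at position 4: consonant
  'c' at position 5: consonant
  'j' at position 6: consonant
Total vowels: 0

0


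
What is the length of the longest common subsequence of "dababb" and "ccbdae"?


LCS of "dababb" and "ccbdae"
DP table:
           c    c    b    d    a    e
      0    0    0    0    0    0    0
  d   0    0    0    0    1    1    1
  a   0    0    0    0    1    2    2
  b   0    0    0    1    1    2    2
  a   0    0    0    1    1    2    2
  b   0    0    0    1    1    2    2
  b   0    0    0    1    1    2    2
LCS length = dp[6][6] = 2

2


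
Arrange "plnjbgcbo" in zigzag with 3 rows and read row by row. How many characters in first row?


Zigzag "plnjbgcbo" into 3 rows:
Placing characters:
  'p' => row 0
  'l' => row 1
  'n' => row 2
  'j' => row 1
  'b' => row 0
  'g' => row 1
  'c' => row 2
  'b' => row 1
  'o' => row 0
Rows:
  Row 0: "pbo"
  Row 1: "ljgb"
  Row 2: "nc"
First row length: 3

3


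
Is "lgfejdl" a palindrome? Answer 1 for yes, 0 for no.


Input: lgfejdl
Reversed: ldjefgl
  Compare pos 0 ('l') with pos 6 ('l'): match
  Compare pos 1 ('g') with pos 5 ('d'): MISMATCH
  Compare pos 2 ('f') with pos 4 ('j'): MISMATCH
Result: not a palindrome

0


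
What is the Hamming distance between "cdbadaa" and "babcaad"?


Comparing "cdbadaa" and "babcaad" position by position:
  Position 0: 'c' vs 'b' => differ
  Position 1: 'd' vs 'a' => differ
  Position 2: 'b' vs 'b' => same
  Position 3: 'a' vs 'c' => differ
  Position 4: 'd' vs 'a' => differ
  Position 5: 'a' vs 'a' => same
  Position 6: 'a' vs 'd' => differ
Total differences (Hamming distance): 5

5


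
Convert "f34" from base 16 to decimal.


Input: "f34" in base 16
Positional expansion:
  Digit 'f' (value 15) x 16^2 = 3840
  Digit '3' (value 3) x 16^1 = 48
  Digit '4' (value 4) x 16^0 = 4
Sum = 3892

3892


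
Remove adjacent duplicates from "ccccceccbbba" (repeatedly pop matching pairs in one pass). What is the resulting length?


Input: ccccceccbbba
Stack-based adjacent duplicate removal:
  Read 'c': push. Stack: c
  Read 'c': matches stack top 'c' => pop. Stack: (empty)
  Read 'c': push. Stack: c
  Read 'c': matches stack top 'c' => pop. Stack: (empty)
  Read 'c': push. Stack: c
  Read 'e': push. Stack: ce
  Read 'c': push. Stack: cec
  Read 'c': matches stack top 'c' => pop. Stack: ce
  Read 'b': push. Stack: ceb
  Read 'b': matches stack top 'b' => pop. Stack: ce
  Read 'b': push. Stack: ceb
  Read 'a': push. Stack: ceba
Final stack: "ceba" (length 4)

4


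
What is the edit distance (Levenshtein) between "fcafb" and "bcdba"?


Computing edit distance: "fcafb" -> "bcdba"
DP table:
           b    c    d    b    a
      0    1    2    3    4    5
  f   1    1    2    3    4    5
  c   2    2    1    2    3    4
  a   3    3    2    2    3    3
  f   4    4    3    3    3    4
  b   5    4    4    4    3    4
Edit distance = dp[5][5] = 4

4


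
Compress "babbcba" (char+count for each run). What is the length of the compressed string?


Input: babbcba
Runs:
  'b' x 1 => "b1"
  'a' x 1 => "a1"
  'b' x 2 => "b2"
  'c' x 1 => "c1"
  'b' x 1 => "b1"
  'a' x 1 => "a1"
Compressed: "b1a1b2c1b1a1"
Compressed length: 12

12


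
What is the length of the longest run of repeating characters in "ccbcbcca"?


Input: "ccbcbcca"
Scanning for longest run:
  Position 1 ('c'): continues run of 'c', length=2
  Position 2 ('b'): new char, reset run to 1
  Position 3 ('c'): new char, reset run to 1
  Position 4 ('b'): new char, reset run to 1
  Position 5 ('c'): new char, reset run to 1
  Position 6 ('c'): continues run of 'c', length=2
  Position 7 ('a'): new char, reset run to 1
Longest run: 'c' with length 2

2


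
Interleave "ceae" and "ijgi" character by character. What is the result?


Interleaving "ceae" and "ijgi":
  Position 0: 'c' from first, 'i' from second => "ci"
  Position 1: 'e' from first, 'j' from second => "ej"
  Position 2: 'a' from first, 'g' from second => "ag"
  Position 3: 'e' from first, 'i' from second => "ei"
Result: ciejagei

ciejagei


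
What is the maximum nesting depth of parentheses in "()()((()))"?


Input: "()()((()))"
Tracking depth:
  Position 0 '(': depth becomes 1
  Position 1 ')': depth becomes 0
  Position 2 '(': depth becomes 1
  Position 3 ')': depth becomes 0
  Position 4 '(': depth becomes 1
  Position 5 '(': depth becomes 2
  Position 6 '(': depth becomes 3
  Position 7 ')': depth becomes 2
  Position 8 ')': depth becomes 1
  Position 9 ')': depth becomes 0
Maximum depth reached: 3

3


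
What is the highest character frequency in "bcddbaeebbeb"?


Input: bcddbaeebbeb
Character counts:
  'a': 1
  'b': 5
  'c': 1
  'd': 2
  'e': 3
Maximum frequency: 5

5


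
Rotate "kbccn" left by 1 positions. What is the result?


Input: "kbccn", rotate left by 1
First 1 characters: "k"
Remaining characters: "bccn"
Concatenate remaining + first: "bccn" + "k" = "bccnk"

bccnk


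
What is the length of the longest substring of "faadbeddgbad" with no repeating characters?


Input: "faadbeddgbad"
Sliding window (track last position of each char):
  Position 0 ('f'): window [0,0] length 1 -- new best
  Position 1 ('a'): window [0,1] length 2 -- new best
  Position 2 ('a'): repeat (last at 1), move window start to 2
  Position 2 ('a'): window [2,2] length 1
  Position 3 ('d'): window [2,3] length 2
  Position 4 ('b'): window [2,4] length 3 -- new best
  Position 5 ('e'): window [2,5] length 4 -- new best
  Position 6 ('d'): repeat (last at 3), move window start to 4
  Position 6 ('d'): window [4,6] length 3
  Position 7 ('d'): repeat (last at 6), move window start to 7
  Position 7 ('d'): window [7,7] length 1
  Position 8 ('g'): window [7,8] length 2
  Position 9 ('b'): window [7,9] length 3
  Position 10 ('a'): window [7,10] length 4
  Position 11 ('d'): repeat (last at 7), move window start to 8
  Position 11 ('d'): window [8,11] length 4
Longest substring with no repeats: "adbe" with length 4

4


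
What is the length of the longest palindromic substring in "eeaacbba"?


Input: "eeaacbba"
Checking substrings for palindromes:
  [0:2] "ee" (len 2) => palindrome
  [2:4] "aa" (len 2) => palindrome
  [5:7] "bb" (len 2) => palindrome
Longest palindromic substring: "ee" with length 2

2


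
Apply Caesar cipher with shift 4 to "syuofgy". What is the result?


Caesar cipher: shift "syuofgy" by 4
  's' (pos 18) + 4 = pos 22 = 'w'
  'y' (pos 24) + 4 = pos 2 = 'c'
  'u' (pos 20) + 4 = pos 24 = 'y'
  'o' (pos 14) + 4 = pos 18 = 's'
  'f' (pos 5) + 4 = pos 9 = 'j'
  'g' (pos 6) + 4 = pos 10 = 'k'
  'y' (pos 24) + 4 = pos 2 = 'c'
Result: wcysjkc

wcysjkc


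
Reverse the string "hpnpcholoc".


Input: hpnpcholoc
Reading characters right to left:
  Position 9: 'c'
  Position 8: 'o'
  Position 7: 'l'
  Position 6: 'o'
  Position 5: 'h'
  Position 4: 'c'
  Position 3: 'p'
  Position 2: 'n'
  Position 1: 'p'
  Position 0: 'h'
Reversed: colohcpnph

colohcpnph
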